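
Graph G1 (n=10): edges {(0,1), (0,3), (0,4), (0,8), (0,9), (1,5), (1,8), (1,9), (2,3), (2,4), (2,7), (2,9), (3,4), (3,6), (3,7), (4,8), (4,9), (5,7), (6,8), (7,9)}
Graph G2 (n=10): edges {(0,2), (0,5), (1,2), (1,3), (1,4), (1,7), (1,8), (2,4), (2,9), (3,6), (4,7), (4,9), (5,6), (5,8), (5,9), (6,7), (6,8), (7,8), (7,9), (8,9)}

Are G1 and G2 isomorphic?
Yes, isomorphic

The graphs are isomorphic.
One valid mapping φ: V(G1) → V(G2): 0→8, 1→5, 2→4, 3→1, 4→7, 5→0, 6→3, 7→2, 8→6, 9→9

Verify φ preserves adjacency — for each edge of G1, its image is an edge of G2:
  (0,1) → (φ(0),φ(1)) = (5,8) ∈ E(G2) ✓
  (0,3) → (φ(0),φ(3)) = (1,8) ∈ E(G2) ✓
  (0,4) → (φ(0),φ(4)) = (7,8) ∈ E(G2) ✓
  (0,8) → (φ(0),φ(8)) = (6,8) ∈ E(G2) ✓
  (0,9) → (φ(0),φ(9)) = (8,9) ∈ E(G2) ✓
  (1,5) → (φ(1),φ(5)) = (0,5) ∈ E(G2) ✓
  (1,8) → (φ(1),φ(8)) = (5,6) ∈ E(G2) ✓
  (1,9) → (φ(1),φ(9)) = (5,9) ∈ E(G2) ✓
  (2,3) → (φ(2),φ(3)) = (1,4) ∈ E(G2) ✓
  (2,4) → (φ(2),φ(4)) = (4,7) ∈ E(G2) ✓
  (2,7) → (φ(2),φ(7)) = (2,4) ∈ E(G2) ✓
  (2,9) → (φ(2),φ(9)) = (4,9) ∈ E(G2) ✓
  (3,4) → (φ(3),φ(4)) = (1,7) ∈ E(G2) ✓
  (3,6) → (φ(3),φ(6)) = (1,3) ∈ E(G2) ✓
  (3,7) → (φ(3),φ(7)) = (1,2) ∈ E(G2) ✓
  (4,8) → (φ(4),φ(8)) = (6,7) ∈ E(G2) ✓
  (4,9) → (φ(4),φ(9)) = (7,9) ∈ E(G2) ✓
  (5,7) → (φ(5),φ(7)) = (0,2) ∈ E(G2) ✓
  (6,8) → (φ(6),φ(8)) = (3,6) ∈ E(G2) ✓
  (7,9) → (φ(7),φ(9)) = (2,9) ∈ E(G2) ✓
All 20 edges of G1 map to edges of G2, and |E(G1)| = |E(G2)| = 20, so φ is a bijection on edges as well as vertices. Hence G1 ≅ G2.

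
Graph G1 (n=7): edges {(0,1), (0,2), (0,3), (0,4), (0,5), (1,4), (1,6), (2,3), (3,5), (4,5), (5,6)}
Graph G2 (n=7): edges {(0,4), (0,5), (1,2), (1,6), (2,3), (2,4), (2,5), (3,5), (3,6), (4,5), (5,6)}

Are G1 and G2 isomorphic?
Yes, isomorphic

The graphs are isomorphic.
One valid mapping φ: V(G1) → V(G2): 0→5, 1→6, 2→0, 3→4, 4→3, 5→2, 6→1

Verify φ preserves adjacency — for each edge of G1, its image is an edge of G2:
  (0,1) → (φ(0),φ(1)) = (5,6) ∈ E(G2) ✓
  (0,2) → (φ(0),φ(2)) = (0,5) ∈ E(G2) ✓
  (0,3) → (φ(0),φ(3)) = (4,5) ∈ E(G2) ✓
  (0,4) → (φ(0),φ(4)) = (3,5) ∈ E(G2) ✓
  (0,5) → (φ(0),φ(5)) = (2,5) ∈ E(G2) ✓
  (1,4) → (φ(1),φ(4)) = (3,6) ∈ E(G2) ✓
  (1,6) → (φ(1),φ(6)) = (1,6) ∈ E(G2) ✓
  (2,3) → (φ(2),φ(3)) = (0,4) ∈ E(G2) ✓
  (3,5) → (φ(3),φ(5)) = (2,4) ∈ E(G2) ✓
  (4,5) → (φ(4),φ(5)) = (2,3) ∈ E(G2) ✓
  (5,6) → (φ(5),φ(6)) = (1,2) ∈ E(G2) ✓
All 11 edges of G1 map to edges of G2, and |E(G1)| = |E(G2)| = 11, so φ is a bijection on edges as well as vertices. Hence G1 ≅ G2.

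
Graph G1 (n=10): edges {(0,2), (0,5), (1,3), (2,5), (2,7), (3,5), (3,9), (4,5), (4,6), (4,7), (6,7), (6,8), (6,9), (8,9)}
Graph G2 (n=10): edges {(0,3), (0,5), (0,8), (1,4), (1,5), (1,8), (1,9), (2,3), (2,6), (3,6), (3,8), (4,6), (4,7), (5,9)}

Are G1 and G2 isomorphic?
Yes, isomorphic

The graphs are isomorphic.
One valid mapping φ: V(G1) → V(G2): 0→9, 1→7, 2→5, 3→4, 4→8, 5→1, 6→3, 7→0, 8→2, 9→6

Verify φ preserves adjacency — for each edge of G1, its image is an edge of G2:
  (0,2) → (φ(0),φ(2)) = (5,9) ∈ E(G2) ✓
  (0,5) → (φ(0),φ(5)) = (1,9) ∈ E(G2) ✓
  (1,3) → (φ(1),φ(3)) = (4,7) ∈ E(G2) ✓
  (2,5) → (φ(2),φ(5)) = (1,5) ∈ E(G2) ✓
  (2,7) → (φ(2),φ(7)) = (0,5) ∈ E(G2) ✓
  (3,5) → (φ(3),φ(5)) = (1,4) ∈ E(G2) ✓
  (3,9) → (φ(3),φ(9)) = (4,6) ∈ E(G2) ✓
  (4,5) → (φ(4),φ(5)) = (1,8) ∈ E(G2) ✓
  (4,6) → (φ(4),φ(6)) = (3,8) ∈ E(G2) ✓
  (4,7) → (φ(4),φ(7)) = (0,8) ∈ E(G2) ✓
  (6,7) → (φ(6),φ(7)) = (0,3) ∈ E(G2) ✓
  (6,8) → (φ(6),φ(8)) = (2,3) ∈ E(G2) ✓
  (6,9) → (φ(6),φ(9)) = (3,6) ∈ E(G2) ✓
  (8,9) → (φ(8),φ(9)) = (2,6) ∈ E(G2) ✓
All 14 edges of G1 map to edges of G2, and |E(G1)| = |E(G2)| = 14, so φ is a bijection on edges as well as vertices. Hence G1 ≅ G2.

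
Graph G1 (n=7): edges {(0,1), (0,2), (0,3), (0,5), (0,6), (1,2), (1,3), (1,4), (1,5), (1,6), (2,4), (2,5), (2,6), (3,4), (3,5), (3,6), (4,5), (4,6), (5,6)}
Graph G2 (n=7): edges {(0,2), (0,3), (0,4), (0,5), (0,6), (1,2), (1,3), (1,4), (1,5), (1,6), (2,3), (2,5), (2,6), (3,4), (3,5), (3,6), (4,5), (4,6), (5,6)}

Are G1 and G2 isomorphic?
Yes, isomorphic

The graphs are isomorphic.
One valid mapping φ: V(G1) → V(G2): 0→0, 1→6, 2→2, 3→4, 4→1, 5→3, 6→5

Verify φ preserves adjacency — for each edge of G1, its image is an edge of G2:
  (0,1) → (φ(0),φ(1)) = (0,6) ∈ E(G2) ✓
  (0,2) → (φ(0),φ(2)) = (0,2) ∈ E(G2) ✓
  (0,3) → (φ(0),φ(3)) = (0,4) ∈ E(G2) ✓
  (0,5) → (φ(0),φ(5)) = (0,3) ∈ E(G2) ✓
  (0,6) → (φ(0),φ(6)) = (0,5) ∈ E(G2) ✓
  (1,2) → (φ(1),φ(2)) = (2,6) ∈ E(G2) ✓
  (1,3) → (φ(1),φ(3)) = (4,6) ∈ E(G2) ✓
  (1,4) → (φ(1),φ(4)) = (1,6) ∈ E(G2) ✓
  (1,5) → (φ(1),φ(5)) = (3,6) ∈ E(G2) ✓
  (1,6) → (φ(1),φ(6)) = (5,6) ∈ E(G2) ✓
  (2,4) → (φ(2),φ(4)) = (1,2) ∈ E(G2) ✓
  (2,5) → (φ(2),φ(5)) = (2,3) ∈ E(G2) ✓
  (2,6) → (φ(2),φ(6)) = (2,5) ∈ E(G2) ✓
  (3,4) → (φ(3),φ(4)) = (1,4) ∈ E(G2) ✓
  (3,5) → (φ(3),φ(5)) = (3,4) ∈ E(G2) ✓
  (3,6) → (φ(3),φ(6)) = (4,5) ∈ E(G2) ✓
  (4,5) → (φ(4),φ(5)) = (1,3) ∈ E(G2) ✓
  (4,6) → (φ(4),φ(6)) = (1,5) ∈ E(G2) ✓
  (5,6) → (φ(5),φ(6)) = (3,5) ∈ E(G2) ✓
All 19 edges of G1 map to edges of G2, and |E(G1)| = |E(G2)| = 19, so φ is a bijection on edges as well as vertices. Hence G1 ≅ G2.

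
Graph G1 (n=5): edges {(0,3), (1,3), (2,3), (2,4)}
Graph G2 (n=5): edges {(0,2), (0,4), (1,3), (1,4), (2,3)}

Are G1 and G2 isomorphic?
No, not isomorphic

The graphs are NOT isomorphic.

Degrees in G1: deg(0)=1, deg(1)=1, deg(2)=2, deg(3)=3, deg(4)=1.
Sorted degree sequence of G1: [3, 2, 1, 1, 1].
Degrees in G2: deg(0)=2, deg(1)=2, deg(2)=2, deg(3)=2, deg(4)=2.
Sorted degree sequence of G2: [2, 2, 2, 2, 2].
The (sorted) degree sequence is an isomorphism invariant, so since G1 and G2 have different degree sequences they cannot be isomorphic.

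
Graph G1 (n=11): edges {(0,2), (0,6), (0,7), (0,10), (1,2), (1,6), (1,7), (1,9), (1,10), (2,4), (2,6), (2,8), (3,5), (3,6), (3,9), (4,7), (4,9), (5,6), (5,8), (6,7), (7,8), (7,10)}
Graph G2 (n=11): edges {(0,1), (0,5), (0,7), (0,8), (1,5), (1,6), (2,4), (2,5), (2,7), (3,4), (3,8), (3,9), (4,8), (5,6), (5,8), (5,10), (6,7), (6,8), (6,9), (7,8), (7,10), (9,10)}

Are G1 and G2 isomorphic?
Yes, isomorphic

The graphs are isomorphic.
One valid mapping φ: V(G1) → V(G2): 0→0, 1→6, 2→7, 3→3, 4→10, 5→4, 6→8, 7→5, 8→2, 9→9, 10→1

Verify φ preserves adjacency — for each edge of G1, its image is an edge of G2:
  (0,2) → (φ(0),φ(2)) = (0,7) ∈ E(G2) ✓
  (0,6) → (φ(0),φ(6)) = (0,8) ∈ E(G2) ✓
  (0,7) → (φ(0),φ(7)) = (0,5) ∈ E(G2) ✓
  (0,10) → (φ(0),φ(10)) = (0,1) ∈ E(G2) ✓
  (1,2) → (φ(1),φ(2)) = (6,7) ∈ E(G2) ✓
  (1,6) → (φ(1),φ(6)) = (6,8) ∈ E(G2) ✓
  (1,7) → (φ(1),φ(7)) = (5,6) ∈ E(G2) ✓
  (1,9) → (φ(1),φ(9)) = (6,9) ∈ E(G2) ✓
  (1,10) → (φ(1),φ(10)) = (1,6) ∈ E(G2) ✓
  (2,4) → (φ(2),φ(4)) = (7,10) ∈ E(G2) ✓
  (2,6) → (φ(2),φ(6)) = (7,8) ∈ E(G2) ✓
  (2,8) → (φ(2),φ(8)) = (2,7) ∈ E(G2) ✓
  (3,5) → (φ(3),φ(5)) = (3,4) ∈ E(G2) ✓
  (3,6) → (φ(3),φ(6)) = (3,8) ∈ E(G2) ✓
  (3,9) → (φ(3),φ(9)) = (3,9) ∈ E(G2) ✓
  (4,7) → (φ(4),φ(7)) = (5,10) ∈ E(G2) ✓
  (4,9) → (φ(4),φ(9)) = (9,10) ∈ E(G2) ✓
  (5,6) → (φ(5),φ(6)) = (4,8) ∈ E(G2) ✓
  (5,8) → (φ(5),φ(8)) = (2,4) ∈ E(G2) ✓
  (6,7) → (φ(6),φ(7)) = (5,8) ∈ E(G2) ✓
  (7,8) → (φ(7),φ(8)) = (2,5) ∈ E(G2) ✓
  (7,10) → (φ(7),φ(10)) = (1,5) ∈ E(G2) ✓
All 22 edges of G1 map to edges of G2, and |E(G1)| = |E(G2)| = 22, so φ is a bijection on edges as well as vertices. Hence G1 ≅ G2.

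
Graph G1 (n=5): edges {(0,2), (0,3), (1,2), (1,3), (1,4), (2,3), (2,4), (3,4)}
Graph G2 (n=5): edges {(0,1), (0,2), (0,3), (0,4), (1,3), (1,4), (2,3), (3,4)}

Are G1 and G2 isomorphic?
Yes, isomorphic

The graphs are isomorphic.
One valid mapping φ: V(G1) → V(G2): 0→2, 1→1, 2→0, 3→3, 4→4

Verify φ preserves adjacency — for each edge of G1, its image is an edge of G2:
  (0,2) → (φ(0),φ(2)) = (0,2) ∈ E(G2) ✓
  (0,3) → (φ(0),φ(3)) = (2,3) ∈ E(G2) ✓
  (1,2) → (φ(1),φ(2)) = (0,1) ∈ E(G2) ✓
  (1,3) → (φ(1),φ(3)) = (1,3) ∈ E(G2) ✓
  (1,4) → (φ(1),φ(4)) = (1,4) ∈ E(G2) ✓
  (2,3) → (φ(2),φ(3)) = (0,3) ∈ E(G2) ✓
  (2,4) → (φ(2),φ(4)) = (0,4) ∈ E(G2) ✓
  (3,4) → (φ(3),φ(4)) = (3,4) ∈ E(G2) ✓
All 8 edges of G1 map to edges of G2, and |E(G1)| = |E(G2)| = 8, so φ is a bijection on edges as well as vertices. Hence G1 ≅ G2.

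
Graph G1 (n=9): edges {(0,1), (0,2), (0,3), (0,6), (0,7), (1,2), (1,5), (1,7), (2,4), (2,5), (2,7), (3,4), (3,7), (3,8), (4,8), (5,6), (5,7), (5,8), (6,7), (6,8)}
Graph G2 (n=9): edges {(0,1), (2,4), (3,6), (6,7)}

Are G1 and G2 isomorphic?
No, not isomorphic

The graphs are NOT isomorphic.

Connected components of G1: 1 component(s) with vertex sets [[0, 1, 2, 3, 4, 5, 6, 7, 8]], sizes [9].
Connected components of G2: 5 component(s) with vertex sets [[5], [8], [0, 1], [2, 4], [3, 6, 7]], sizes [1, 1, 2, 2, 3].
The number of connected components (and the multiset of component sizes) is an isomorphism invariant — an isomorphism maps each component of G1 bijectively onto a component of G2. Since G1 has 1 component(s) and G2 has 5, they cannot be isomorphic.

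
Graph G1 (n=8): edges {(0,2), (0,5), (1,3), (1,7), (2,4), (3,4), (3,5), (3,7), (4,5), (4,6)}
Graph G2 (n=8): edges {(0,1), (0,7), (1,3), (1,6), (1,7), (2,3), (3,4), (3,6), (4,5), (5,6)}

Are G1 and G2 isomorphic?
Yes, isomorphic

The graphs are isomorphic.
One valid mapping φ: V(G1) → V(G2): 0→5, 1→7, 2→4, 3→1, 4→3, 5→6, 6→2, 7→0

Verify φ preserves adjacency — for each edge of G1, its image is an edge of G2:
  (0,2) → (φ(0),φ(2)) = (4,5) ∈ E(G2) ✓
  (0,5) → (φ(0),φ(5)) = (5,6) ∈ E(G2) ✓
  (1,3) → (φ(1),φ(3)) = (1,7) ∈ E(G2) ✓
  (1,7) → (φ(1),φ(7)) = (0,7) ∈ E(G2) ✓
  (2,4) → (φ(2),φ(4)) = (3,4) ∈ E(G2) ✓
  (3,4) → (φ(3),φ(4)) = (1,3) ∈ E(G2) ✓
  (3,5) → (φ(3),φ(5)) = (1,6) ∈ E(G2) ✓
  (3,7) → (φ(3),φ(7)) = (0,1) ∈ E(G2) ✓
  (4,5) → (φ(4),φ(5)) = (3,6) ∈ E(G2) ✓
  (4,6) → (φ(4),φ(6)) = (2,3) ∈ E(G2) ✓
All 10 edges of G1 map to edges of G2, and |E(G1)| = |E(G2)| = 10, so φ is a bijection on edges as well as vertices. Hence G1 ≅ G2.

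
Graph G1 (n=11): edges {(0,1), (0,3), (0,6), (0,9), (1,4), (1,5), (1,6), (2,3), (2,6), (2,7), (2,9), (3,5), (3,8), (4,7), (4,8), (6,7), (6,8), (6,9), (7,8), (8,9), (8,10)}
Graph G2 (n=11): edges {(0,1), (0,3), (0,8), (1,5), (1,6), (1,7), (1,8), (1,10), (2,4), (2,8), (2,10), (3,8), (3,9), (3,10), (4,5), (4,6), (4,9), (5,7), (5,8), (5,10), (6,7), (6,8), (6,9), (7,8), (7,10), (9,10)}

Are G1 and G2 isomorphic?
No, not isomorphic

The graphs are NOT isomorphic.

Counting triangles (3-cliques): G1 has 7, G2 has 14.
Triangle count is an isomorphism invariant, so differing triangle counts rule out isomorphism.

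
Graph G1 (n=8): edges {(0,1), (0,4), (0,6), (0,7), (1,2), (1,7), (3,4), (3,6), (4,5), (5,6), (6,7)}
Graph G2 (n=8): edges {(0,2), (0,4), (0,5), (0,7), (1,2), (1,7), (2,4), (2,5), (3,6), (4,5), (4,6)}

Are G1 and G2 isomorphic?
No, not isomorphic

The graphs are NOT isomorphic.

Counting triangles (3-cliques): G1 has 2, G2 has 4.
Triangle count is an isomorphism invariant, so differing triangle counts rule out isomorphism.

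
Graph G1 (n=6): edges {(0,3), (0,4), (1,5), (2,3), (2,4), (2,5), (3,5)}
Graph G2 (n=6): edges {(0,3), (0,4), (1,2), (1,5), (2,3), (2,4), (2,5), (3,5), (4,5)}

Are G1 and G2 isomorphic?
No, not isomorphic

The graphs are NOT isomorphic.

Counting edges: G1 has 7 edge(s); G2 has 9 edge(s).
Edge count is an isomorphism invariant (a bijection on vertices induces a bijection on edges), so differing edge counts rule out isomorphism.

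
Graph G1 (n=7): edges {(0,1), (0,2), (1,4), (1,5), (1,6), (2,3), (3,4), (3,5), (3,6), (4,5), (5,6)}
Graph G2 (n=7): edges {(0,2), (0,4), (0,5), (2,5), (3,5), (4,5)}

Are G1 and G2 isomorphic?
No, not isomorphic

The graphs are NOT isomorphic.

Connected components of G1: 1 component(s) with vertex sets [[0, 1, 2, 3, 4, 5, 6]], sizes [7].
Connected components of G2: 3 component(s) with vertex sets [[1], [6], [0, 2, 3, 4, 5]], sizes [1, 1, 5].
The number of connected components (and the multiset of component sizes) is an isomorphism invariant — an isomorphism maps each component of G1 bijectively onto a component of G2. Since G1 has 1 component(s) and G2 has 3, they cannot be isomorphic.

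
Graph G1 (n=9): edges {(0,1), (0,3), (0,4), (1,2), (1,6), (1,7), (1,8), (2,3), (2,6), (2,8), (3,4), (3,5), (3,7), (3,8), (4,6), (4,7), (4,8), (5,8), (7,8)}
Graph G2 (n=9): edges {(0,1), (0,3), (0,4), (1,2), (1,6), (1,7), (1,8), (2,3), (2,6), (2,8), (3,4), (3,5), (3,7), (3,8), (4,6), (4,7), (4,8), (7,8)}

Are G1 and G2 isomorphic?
No, not isomorphic

The graphs are NOT isomorphic.

Counting edges: G1 has 19 edge(s); G2 has 18 edge(s).
Edge count is an isomorphism invariant (a bijection on vertices induces a bijection on edges), so differing edge counts rule out isomorphism.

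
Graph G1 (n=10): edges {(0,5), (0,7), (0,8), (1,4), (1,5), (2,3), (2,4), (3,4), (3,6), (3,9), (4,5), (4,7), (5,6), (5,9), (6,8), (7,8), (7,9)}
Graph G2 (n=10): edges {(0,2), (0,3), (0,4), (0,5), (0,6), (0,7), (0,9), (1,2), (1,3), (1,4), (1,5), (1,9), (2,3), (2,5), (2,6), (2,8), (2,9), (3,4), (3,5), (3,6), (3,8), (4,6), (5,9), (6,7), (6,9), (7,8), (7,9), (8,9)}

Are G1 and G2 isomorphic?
No, not isomorphic

The graphs are NOT isomorphic.

Counting triangles (3-cliques): G1 has 3, G2 has 27.
Triangle count is an isomorphism invariant, so differing triangle counts rule out isomorphism.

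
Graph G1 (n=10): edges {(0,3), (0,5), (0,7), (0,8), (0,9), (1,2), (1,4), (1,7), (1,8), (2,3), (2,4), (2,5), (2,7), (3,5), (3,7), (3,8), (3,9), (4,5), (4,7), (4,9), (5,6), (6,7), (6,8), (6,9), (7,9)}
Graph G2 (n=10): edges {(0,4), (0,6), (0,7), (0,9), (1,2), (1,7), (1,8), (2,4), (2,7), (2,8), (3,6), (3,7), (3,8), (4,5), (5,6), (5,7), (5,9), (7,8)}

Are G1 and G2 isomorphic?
No, not isomorphic

The graphs are NOT isomorphic.

Counting triangles (3-cliques): G1 has 15, G2 has 5.
Triangle count is an isomorphism invariant, so differing triangle counts rule out isomorphism.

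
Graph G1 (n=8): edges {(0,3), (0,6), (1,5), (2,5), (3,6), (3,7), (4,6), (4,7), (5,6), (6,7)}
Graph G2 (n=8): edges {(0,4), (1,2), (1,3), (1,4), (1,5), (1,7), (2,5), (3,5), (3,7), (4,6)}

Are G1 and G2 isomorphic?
Yes, isomorphic

The graphs are isomorphic.
One valid mapping φ: V(G1) → V(G2): 0→2, 1→6, 2→0, 3→5, 4→7, 5→4, 6→1, 7→3

Verify φ preserves adjacency — for each edge of G1, its image is an edge of G2:
  (0,3) → (φ(0),φ(3)) = (2,5) ∈ E(G2) ✓
  (0,6) → (φ(0),φ(6)) = (1,2) ∈ E(G2) ✓
  (1,5) → (φ(1),φ(5)) = (4,6) ∈ E(G2) ✓
  (2,5) → (φ(2),φ(5)) = (0,4) ∈ E(G2) ✓
  (3,6) → (φ(3),φ(6)) = (1,5) ∈ E(G2) ✓
  (3,7) → (φ(3),φ(7)) = (3,5) ∈ E(G2) ✓
  (4,6) → (φ(4),φ(6)) = (1,7) ∈ E(G2) ✓
  (4,7) → (φ(4),φ(7)) = (3,7) ∈ E(G2) ✓
  (5,6) → (φ(5),φ(6)) = (1,4) ∈ E(G2) ✓
  (6,7) → (φ(6),φ(7)) = (1,3) ∈ E(G2) ✓
All 10 edges of G1 map to edges of G2, and |E(G1)| = |E(G2)| = 10, so φ is a bijection on edges as well as vertices. Hence G1 ≅ G2.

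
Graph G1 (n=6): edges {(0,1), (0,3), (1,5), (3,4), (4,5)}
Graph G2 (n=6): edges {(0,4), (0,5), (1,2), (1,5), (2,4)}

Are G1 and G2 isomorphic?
Yes, isomorphic

The graphs are isomorphic.
One valid mapping φ: V(G1) → V(G2): 0→4, 1→2, 2→3, 3→0, 4→5, 5→1

Verify φ preserves adjacency — for each edge of G1, its image is an edge of G2:
  (0,1) → (φ(0),φ(1)) = (2,4) ∈ E(G2) ✓
  (0,3) → (φ(0),φ(3)) = (0,4) ∈ E(G2) ✓
  (1,5) → (φ(1),φ(5)) = (1,2) ∈ E(G2) ✓
  (3,4) → (φ(3),φ(4)) = (0,5) ∈ E(G2) ✓
  (4,5) → (φ(4),φ(5)) = (1,5) ∈ E(G2) ✓
All 5 edges of G1 map to edges of G2, and |E(G1)| = |E(G2)| = 5, so φ is a bijection on edges as well as vertices. Hence G1 ≅ G2.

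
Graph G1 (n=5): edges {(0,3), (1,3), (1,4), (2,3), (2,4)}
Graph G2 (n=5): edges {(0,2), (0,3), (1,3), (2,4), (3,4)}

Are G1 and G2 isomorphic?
Yes, isomorphic

The graphs are isomorphic.
One valid mapping φ: V(G1) → V(G2): 0→1, 1→0, 2→4, 3→3, 4→2

Verify φ preserves adjacency — for each edge of G1, its image is an edge of G2:
  (0,3) → (φ(0),φ(3)) = (1,3) ∈ E(G2) ✓
  (1,3) → (φ(1),φ(3)) = (0,3) ∈ E(G2) ✓
  (1,4) → (φ(1),φ(4)) = (0,2) ∈ E(G2) ✓
  (2,3) → (φ(2),φ(3)) = (3,4) ∈ E(G2) ✓
  (2,4) → (φ(2),φ(4)) = (2,4) ∈ E(G2) ✓
All 5 edges of G1 map to edges of G2, and |E(G1)| = |E(G2)| = 5, so φ is a bijection on edges as well as vertices. Hence G1 ≅ G2.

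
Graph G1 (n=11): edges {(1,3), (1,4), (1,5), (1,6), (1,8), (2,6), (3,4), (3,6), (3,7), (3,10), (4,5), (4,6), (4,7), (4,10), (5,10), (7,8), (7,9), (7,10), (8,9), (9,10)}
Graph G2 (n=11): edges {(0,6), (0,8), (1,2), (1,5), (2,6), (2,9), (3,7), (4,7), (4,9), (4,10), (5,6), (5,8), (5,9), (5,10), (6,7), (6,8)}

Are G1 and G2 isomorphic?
No, not isomorphic

The graphs are NOT isomorphic.

Degrees in G1: deg(0)=0, deg(1)=5, deg(2)=1, deg(3)=5, deg(4)=6, deg(5)=3, deg(6)=4, deg(7)=5, deg(8)=3, deg(9)=3, deg(10)=5.
Sorted degree sequence of G1: [6, 5, 5, 5, 5, 4, 3, 3, 3, 1, 0].
Degrees in G2: deg(0)=2, deg(1)=2, deg(2)=3, deg(3)=1, deg(4)=3, deg(5)=5, deg(6)=5, deg(7)=3, deg(8)=3, deg(9)=3, deg(10)=2.
Sorted degree sequence of G2: [5, 5, 3, 3, 3, 3, 3, 2, 2, 2, 1].
The (sorted) degree sequence is an isomorphism invariant, so since G1 and G2 have different degree sequences they cannot be isomorphic.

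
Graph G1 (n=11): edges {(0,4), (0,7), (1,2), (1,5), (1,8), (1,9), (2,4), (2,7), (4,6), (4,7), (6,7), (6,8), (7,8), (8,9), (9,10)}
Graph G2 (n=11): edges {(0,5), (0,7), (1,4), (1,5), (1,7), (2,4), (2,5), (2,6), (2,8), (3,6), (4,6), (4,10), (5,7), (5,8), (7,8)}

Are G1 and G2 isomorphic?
Yes, isomorphic

The graphs are isomorphic.
One valid mapping φ: V(G1) → V(G2): 0→0, 1→4, 2→1, 3→9, 4→7, 5→10, 6→8, 7→5, 8→2, 9→6, 10→3

Verify φ preserves adjacency — for each edge of G1, its image is an edge of G2:
  (0,4) → (φ(0),φ(4)) = (0,7) ∈ E(G2) ✓
  (0,7) → (φ(0),φ(7)) = (0,5) ∈ E(G2) ✓
  (1,2) → (φ(1),φ(2)) = (1,4) ∈ E(G2) ✓
  (1,5) → (φ(1),φ(5)) = (4,10) ∈ E(G2) ✓
  (1,8) → (φ(1),φ(8)) = (2,4) ∈ E(G2) ✓
  (1,9) → (φ(1),φ(9)) = (4,6) ∈ E(G2) ✓
  (2,4) → (φ(2),φ(4)) = (1,7) ∈ E(G2) ✓
  (2,7) → (φ(2),φ(7)) = (1,5) ∈ E(G2) ✓
  (4,6) → (φ(4),φ(6)) = (7,8) ∈ E(G2) ✓
  (4,7) → (φ(4),φ(7)) = (5,7) ∈ E(G2) ✓
  (6,7) → (φ(6),φ(7)) = (5,8) ∈ E(G2) ✓
  (6,8) → (φ(6),φ(8)) = (2,8) ∈ E(G2) ✓
  (7,8) → (φ(7),φ(8)) = (2,5) ∈ E(G2) ✓
  (8,9) → (φ(8),φ(9)) = (2,6) ∈ E(G2) ✓
  (9,10) → (φ(9),φ(10)) = (3,6) ∈ E(G2) ✓
All 15 edges of G1 map to edges of G2, and |E(G1)| = |E(G2)| = 15, so φ is a bijection on edges as well as vertices. Hence G1 ≅ G2.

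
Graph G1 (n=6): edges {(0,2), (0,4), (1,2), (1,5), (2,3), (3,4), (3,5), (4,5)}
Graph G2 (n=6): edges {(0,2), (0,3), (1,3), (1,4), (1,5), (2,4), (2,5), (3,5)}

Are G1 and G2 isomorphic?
Yes, isomorphic

The graphs are isomorphic.
One valid mapping φ: V(G1) → V(G2): 0→4, 1→0, 2→2, 3→5, 4→1, 5→3

Verify φ preserves adjacency — for each edge of G1, its image is an edge of G2:
  (0,2) → (φ(0),φ(2)) = (2,4) ∈ E(G2) ✓
  (0,4) → (φ(0),φ(4)) = (1,4) ∈ E(G2) ✓
  (1,2) → (φ(1),φ(2)) = (0,2) ∈ E(G2) ✓
  (1,5) → (φ(1),φ(5)) = (0,3) ∈ E(G2) ✓
  (2,3) → (φ(2),φ(3)) = (2,5) ∈ E(G2) ✓
  (3,4) → (φ(3),φ(4)) = (1,5) ∈ E(G2) ✓
  (3,5) → (φ(3),φ(5)) = (3,5) ∈ E(G2) ✓
  (4,5) → (φ(4),φ(5)) = (1,3) ∈ E(G2) ✓
All 8 edges of G1 map to edges of G2, and |E(G1)| = |E(G2)| = 8, so φ is a bijection on edges as well as vertices. Hence G1 ≅ G2.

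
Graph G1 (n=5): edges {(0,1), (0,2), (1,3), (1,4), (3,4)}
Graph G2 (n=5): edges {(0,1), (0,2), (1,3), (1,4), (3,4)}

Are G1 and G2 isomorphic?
Yes, isomorphic

The graphs are isomorphic.
One valid mapping φ: V(G1) → V(G2): 0→0, 1→1, 2→2, 3→4, 4→3

Verify φ preserves adjacency — for each edge of G1, its image is an edge of G2:
  (0,1) → (φ(0),φ(1)) = (0,1) ∈ E(G2) ✓
  (0,2) → (φ(0),φ(2)) = (0,2) ∈ E(G2) ✓
  (1,3) → (φ(1),φ(3)) = (1,4) ∈ E(G2) ✓
  (1,4) → (φ(1),φ(4)) = (1,3) ∈ E(G2) ✓
  (3,4) → (φ(3),φ(4)) = (3,4) ∈ E(G2) ✓
All 5 edges of G1 map to edges of G2, and |E(G1)| = |E(G2)| = 5, so φ is a bijection on edges as well as vertices. Hence G1 ≅ G2.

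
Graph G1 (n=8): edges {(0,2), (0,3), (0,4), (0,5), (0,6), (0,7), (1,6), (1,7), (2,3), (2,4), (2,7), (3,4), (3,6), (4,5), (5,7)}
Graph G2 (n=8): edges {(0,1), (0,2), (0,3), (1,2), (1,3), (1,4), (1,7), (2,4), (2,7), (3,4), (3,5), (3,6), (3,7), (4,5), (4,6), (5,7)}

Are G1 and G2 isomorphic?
No, not isomorphic

The graphs are NOT isomorphic.

Counting triangles (3-cliques): G1 has 8, G2 has 9.
Triangle count is an isomorphism invariant, so differing triangle counts rule out isomorphism.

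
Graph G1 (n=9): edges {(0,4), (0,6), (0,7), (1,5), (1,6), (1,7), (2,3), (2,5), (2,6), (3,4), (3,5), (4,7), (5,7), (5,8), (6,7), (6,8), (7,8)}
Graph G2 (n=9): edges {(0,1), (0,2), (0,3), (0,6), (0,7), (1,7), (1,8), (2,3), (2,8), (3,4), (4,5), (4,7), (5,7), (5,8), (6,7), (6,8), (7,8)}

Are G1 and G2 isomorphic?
Yes, isomorphic

The graphs are isomorphic.
One valid mapping φ: V(G1) → V(G2): 0→5, 1→6, 2→2, 3→3, 4→4, 5→0, 6→8, 7→7, 8→1

Verify φ preserves adjacency — for each edge of G1, its image is an edge of G2:
  (0,4) → (φ(0),φ(4)) = (4,5) ∈ E(G2) ✓
  (0,6) → (φ(0),φ(6)) = (5,8) ∈ E(G2) ✓
  (0,7) → (φ(0),φ(7)) = (5,7) ∈ E(G2) ✓
  (1,5) → (φ(1),φ(5)) = (0,6) ∈ E(G2) ✓
  (1,6) → (φ(1),φ(6)) = (6,8) ∈ E(G2) ✓
  (1,7) → (φ(1),φ(7)) = (6,7) ∈ E(G2) ✓
  (2,3) → (φ(2),φ(3)) = (2,3) ∈ E(G2) ✓
  (2,5) → (φ(2),φ(5)) = (0,2) ∈ E(G2) ✓
  (2,6) → (φ(2),φ(6)) = (2,8) ∈ E(G2) ✓
  (3,4) → (φ(3),φ(4)) = (3,4) ∈ E(G2) ✓
  (3,5) → (φ(3),φ(5)) = (0,3) ∈ E(G2) ✓
  (4,7) → (φ(4),φ(7)) = (4,7) ∈ E(G2) ✓
  (5,7) → (φ(5),φ(7)) = (0,7) ∈ E(G2) ✓
  (5,8) → (φ(5),φ(8)) = (0,1) ∈ E(G2) ✓
  (6,7) → (φ(6),φ(7)) = (7,8) ∈ E(G2) ✓
  (6,8) → (φ(6),φ(8)) = (1,8) ∈ E(G2) ✓
  (7,8) → (φ(7),φ(8)) = (1,7) ∈ E(G2) ✓
All 17 edges of G1 map to edges of G2, and |E(G1)| = |E(G2)| = 17, so φ is a bijection on edges as well as vertices. Hence G1 ≅ G2.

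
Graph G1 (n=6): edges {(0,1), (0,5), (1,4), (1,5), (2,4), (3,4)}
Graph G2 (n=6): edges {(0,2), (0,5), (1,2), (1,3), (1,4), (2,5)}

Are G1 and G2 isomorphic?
Yes, isomorphic

The graphs are isomorphic.
One valid mapping φ: V(G1) → V(G2): 0→0, 1→2, 2→4, 3→3, 4→1, 5→5

Verify φ preserves adjacency — for each edge of G1, its image is an edge of G2:
  (0,1) → (φ(0),φ(1)) = (0,2) ∈ E(G2) ✓
  (0,5) → (φ(0),φ(5)) = (0,5) ∈ E(G2) ✓
  (1,4) → (φ(1),φ(4)) = (1,2) ∈ E(G2) ✓
  (1,5) → (φ(1),φ(5)) = (2,5) ∈ E(G2) ✓
  (2,4) → (φ(2),φ(4)) = (1,4) ∈ E(G2) ✓
  (3,4) → (φ(3),φ(4)) = (1,3) ∈ E(G2) ✓
All 6 edges of G1 map to edges of G2, and |E(G1)| = |E(G2)| = 6, so φ is a bijection on edges as well as vertices. Hence G1 ≅ G2.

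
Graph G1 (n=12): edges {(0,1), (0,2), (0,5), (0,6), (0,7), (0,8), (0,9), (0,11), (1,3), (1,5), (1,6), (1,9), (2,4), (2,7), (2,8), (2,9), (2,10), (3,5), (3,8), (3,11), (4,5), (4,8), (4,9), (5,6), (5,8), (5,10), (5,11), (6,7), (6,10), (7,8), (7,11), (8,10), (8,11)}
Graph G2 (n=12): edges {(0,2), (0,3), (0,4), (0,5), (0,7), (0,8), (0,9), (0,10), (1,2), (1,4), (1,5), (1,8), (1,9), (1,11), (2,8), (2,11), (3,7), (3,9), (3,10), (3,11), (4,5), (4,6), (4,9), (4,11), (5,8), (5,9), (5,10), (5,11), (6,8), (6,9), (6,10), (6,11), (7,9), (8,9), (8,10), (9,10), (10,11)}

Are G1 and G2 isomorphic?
No, not isomorphic

The graphs are NOT isomorphic.

Degrees in G1: deg(0)=8, deg(1)=5, deg(2)=6, deg(3)=4, deg(4)=4, deg(5)=8, deg(6)=5, deg(7)=5, deg(8)=8, deg(9)=4, deg(10)=4, deg(11)=5.
Sorted degree sequence of G1: [8, 8, 8, 6, 5, 5, 5, 5, 4, 4, 4, 4].
Degrees in G2: deg(0)=8, deg(1)=6, deg(2)=4, deg(3)=5, deg(4)=6, deg(5)=7, deg(6)=5, deg(7)=3, deg(8)=7, deg(9)=9, deg(10)=7, deg(11)=7.
Sorted degree sequence of G2: [9, 8, 7, 7, 7, 7, 6, 6, 5, 5, 4, 3].
The (sorted) degree sequence is an isomorphism invariant, so since G1 and G2 have different degree sequences they cannot be isomorphic.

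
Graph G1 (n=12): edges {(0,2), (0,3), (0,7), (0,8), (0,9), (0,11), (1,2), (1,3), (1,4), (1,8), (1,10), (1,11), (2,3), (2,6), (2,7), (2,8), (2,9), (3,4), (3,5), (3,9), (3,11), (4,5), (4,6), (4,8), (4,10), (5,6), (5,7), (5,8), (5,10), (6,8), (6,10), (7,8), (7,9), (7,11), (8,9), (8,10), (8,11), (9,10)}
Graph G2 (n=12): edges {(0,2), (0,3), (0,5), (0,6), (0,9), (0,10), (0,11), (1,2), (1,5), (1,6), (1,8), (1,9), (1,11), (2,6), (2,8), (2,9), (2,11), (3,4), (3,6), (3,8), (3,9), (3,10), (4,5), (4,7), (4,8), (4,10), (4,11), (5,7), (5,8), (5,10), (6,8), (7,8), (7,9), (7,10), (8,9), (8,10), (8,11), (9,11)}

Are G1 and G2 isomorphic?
Yes, isomorphic

The graphs are isomorphic.
One valid mapping φ: V(G1) → V(G2): 0→2, 1→3, 2→9, 3→0, 4→10, 5→5, 6→7, 7→1, 8→8, 9→11, 10→4, 11→6

Verify φ preserves adjacency — for each edge of G1, its image is an edge of G2:
  (0,2) → (φ(0),φ(2)) = (2,9) ∈ E(G2) ✓
  (0,3) → (φ(0),φ(3)) = (0,2) ∈ E(G2) ✓
  (0,7) → (φ(0),φ(7)) = (1,2) ∈ E(G2) ✓
  (0,8) → (φ(0),φ(8)) = (2,8) ∈ E(G2) ✓
  (0,9) → (φ(0),φ(9)) = (2,11) ∈ E(G2) ✓
  (0,11) → (φ(0),φ(11)) = (2,6) ∈ E(G2) ✓
  (1,2) → (φ(1),φ(2)) = (3,9) ∈ E(G2) ✓
  (1,3) → (φ(1),φ(3)) = (0,3) ∈ E(G2) ✓
  (1,4) → (φ(1),φ(4)) = (3,10) ∈ E(G2) ✓
  (1,8) → (φ(1),φ(8)) = (3,8) ∈ E(G2) ✓
  (1,10) → (φ(1),φ(10)) = (3,4) ∈ E(G2) ✓
  (1,11) → (φ(1),φ(11)) = (3,6) ∈ E(G2) ✓
  (2,3) → (φ(2),φ(3)) = (0,9) ∈ E(G2) ✓
  (2,6) → (φ(2),φ(6)) = (7,9) ∈ E(G2) ✓
  (2,7) → (φ(2),φ(7)) = (1,9) ∈ E(G2) ✓
  (2,8) → (φ(2),φ(8)) = (8,9) ∈ E(G2) ✓
  (2,9) → (φ(2),φ(9)) = (9,11) ∈ E(G2) ✓
  (3,4) → (φ(3),φ(4)) = (0,10) ∈ E(G2) ✓
  (3,5) → (φ(3),φ(5)) = (0,5) ∈ E(G2) ✓
  (3,9) → (φ(3),φ(9)) = (0,11) ∈ E(G2) ✓
  (3,11) → (φ(3),φ(11)) = (0,6) ∈ E(G2) ✓
  (4,5) → (φ(4),φ(5)) = (5,10) ∈ E(G2) ✓
  (4,6) → (φ(4),φ(6)) = (7,10) ∈ E(G2) ✓
  (4,8) → (φ(4),φ(8)) = (8,10) ∈ E(G2) ✓
  (4,10) → (φ(4),φ(10)) = (4,10) ∈ E(G2) ✓
  (5,6) → (φ(5),φ(6)) = (5,7) ∈ E(G2) ✓
  (5,7) → (φ(5),φ(7)) = (1,5) ∈ E(G2) ✓
  (5,8) → (φ(5),φ(8)) = (5,8) ∈ E(G2) ✓
  (5,10) → (φ(5),φ(10)) = (4,5) ∈ E(G2) ✓
  (6,8) → (φ(6),φ(8)) = (7,8) ∈ E(G2) ✓
  (6,10) → (φ(6),φ(10)) = (4,7) ∈ E(G2) ✓
  (7,8) → (φ(7),φ(8)) = (1,8) ∈ E(G2) ✓
  (7,9) → (φ(7),φ(9)) = (1,11) ∈ E(G2) ✓
  (7,11) → (φ(7),φ(11)) = (1,6) ∈ E(G2) ✓
  (8,9) → (φ(8),φ(9)) = (8,11) ∈ E(G2) ✓
  (8,10) → (φ(8),φ(10)) = (4,8) ∈ E(G2) ✓
  (8,11) → (φ(8),φ(11)) = (6,8) ∈ E(G2) ✓
  (9,10) → (φ(9),φ(10)) = (4,11) ∈ E(G2) ✓
All 38 edges of G1 map to edges of G2, and |E(G1)| = |E(G2)| = 38, so φ is a bijection on edges as well as vertices. Hence G1 ≅ G2.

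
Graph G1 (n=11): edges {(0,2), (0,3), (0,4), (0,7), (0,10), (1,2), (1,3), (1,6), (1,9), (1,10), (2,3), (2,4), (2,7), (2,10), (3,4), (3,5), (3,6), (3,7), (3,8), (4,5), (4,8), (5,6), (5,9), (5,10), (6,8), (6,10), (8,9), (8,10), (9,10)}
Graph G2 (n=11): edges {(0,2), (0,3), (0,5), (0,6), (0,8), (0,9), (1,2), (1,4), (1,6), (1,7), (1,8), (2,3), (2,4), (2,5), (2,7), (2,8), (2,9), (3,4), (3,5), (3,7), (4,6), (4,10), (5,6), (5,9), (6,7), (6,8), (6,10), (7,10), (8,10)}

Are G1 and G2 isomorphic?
Yes, isomorphic

The graphs are isomorphic.
One valid mapping φ: V(G1) → V(G2): 0→5, 1→8, 2→0, 3→2, 4→3, 5→7, 6→1, 7→9, 8→4, 9→10, 10→6

Verify φ preserves adjacency — for each edge of G1, its image is an edge of G2:
  (0,2) → (φ(0),φ(2)) = (0,5) ∈ E(G2) ✓
  (0,3) → (φ(0),φ(3)) = (2,5) ∈ E(G2) ✓
  (0,4) → (φ(0),φ(4)) = (3,5) ∈ E(G2) ✓
  (0,7) → (φ(0),φ(7)) = (5,9) ∈ E(G2) ✓
  (0,10) → (φ(0),φ(10)) = (5,6) ∈ E(G2) ✓
  (1,2) → (φ(1),φ(2)) = (0,8) ∈ E(G2) ✓
  (1,3) → (φ(1),φ(3)) = (2,8) ∈ E(G2) ✓
  (1,6) → (φ(1),φ(6)) = (1,8) ∈ E(G2) ✓
  (1,9) → (φ(1),φ(9)) = (8,10) ∈ E(G2) ✓
  (1,10) → (φ(1),φ(10)) = (6,8) ∈ E(G2) ✓
  (2,3) → (φ(2),φ(3)) = (0,2) ∈ E(G2) ✓
  (2,4) → (φ(2),φ(4)) = (0,3) ∈ E(G2) ✓
  (2,7) → (φ(2),φ(7)) = (0,9) ∈ E(G2) ✓
  (2,10) → (φ(2),φ(10)) = (0,6) ∈ E(G2) ✓
  (3,4) → (φ(3),φ(4)) = (2,3) ∈ E(G2) ✓
  (3,5) → (φ(3),φ(5)) = (2,7) ∈ E(G2) ✓
  (3,6) → (φ(3),φ(6)) = (1,2) ∈ E(G2) ✓
  (3,7) → (φ(3),φ(7)) = (2,9) ∈ E(G2) ✓
  (3,8) → (φ(3),φ(8)) = (2,4) ∈ E(G2) ✓
  (4,5) → (φ(4),φ(5)) = (3,7) ∈ E(G2) ✓
  (4,8) → (φ(4),φ(8)) = (3,4) ∈ E(G2) ✓
  (5,6) → (φ(5),φ(6)) = (1,7) ∈ E(G2) ✓
  (5,9) → (φ(5),φ(9)) = (7,10) ∈ E(G2) ✓
  (5,10) → (φ(5),φ(10)) = (6,7) ∈ E(G2) ✓
  (6,8) → (φ(6),φ(8)) = (1,4) ∈ E(G2) ✓
  (6,10) → (φ(6),φ(10)) = (1,6) ∈ E(G2) ✓
  (8,9) → (φ(8),φ(9)) = (4,10) ∈ E(G2) ✓
  (8,10) → (φ(8),φ(10)) = (4,6) ∈ E(G2) ✓
  (9,10) → (φ(9),φ(10)) = (6,10) ∈ E(G2) ✓
All 29 edges of G1 map to edges of G2, and |E(G1)| = |E(G2)| = 29, so φ is a bijection on edges as well as vertices. Hence G1 ≅ G2.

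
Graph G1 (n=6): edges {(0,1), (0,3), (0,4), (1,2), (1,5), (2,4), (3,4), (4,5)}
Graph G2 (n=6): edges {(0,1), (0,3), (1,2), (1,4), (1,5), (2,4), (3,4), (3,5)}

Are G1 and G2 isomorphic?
Yes, isomorphic

The graphs are isomorphic.
One valid mapping φ: V(G1) → V(G2): 0→4, 1→3, 2→5, 3→2, 4→1, 5→0

Verify φ preserves adjacency — for each edge of G1, its image is an edge of G2:
  (0,1) → (φ(0),φ(1)) = (3,4) ∈ E(G2) ✓
  (0,3) → (φ(0),φ(3)) = (2,4) ∈ E(G2) ✓
  (0,4) → (φ(0),φ(4)) = (1,4) ∈ E(G2) ✓
  (1,2) → (φ(1),φ(2)) = (3,5) ∈ E(G2) ✓
  (1,5) → (φ(1),φ(5)) = (0,3) ∈ E(G2) ✓
  (2,4) → (φ(2),φ(4)) = (1,5) ∈ E(G2) ✓
  (3,4) → (φ(3),φ(4)) = (1,2) ∈ E(G2) ✓
  (4,5) → (φ(4),φ(5)) = (0,1) ∈ E(G2) ✓
All 8 edges of G1 map to edges of G2, and |E(G1)| = |E(G2)| = 8, so φ is a bijection on edges as well as vertices. Hence G1 ≅ G2.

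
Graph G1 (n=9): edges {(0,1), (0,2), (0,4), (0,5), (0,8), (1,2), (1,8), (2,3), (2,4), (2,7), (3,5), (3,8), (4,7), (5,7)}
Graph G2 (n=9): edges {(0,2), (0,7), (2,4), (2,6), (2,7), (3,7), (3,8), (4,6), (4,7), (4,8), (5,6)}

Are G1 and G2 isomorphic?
No, not isomorphic

The graphs are NOT isomorphic.

Counting triangles (3-cliques): G1 has 4, G2 has 3.
Triangle count is an isomorphism invariant, so differing triangle counts rule out isomorphism.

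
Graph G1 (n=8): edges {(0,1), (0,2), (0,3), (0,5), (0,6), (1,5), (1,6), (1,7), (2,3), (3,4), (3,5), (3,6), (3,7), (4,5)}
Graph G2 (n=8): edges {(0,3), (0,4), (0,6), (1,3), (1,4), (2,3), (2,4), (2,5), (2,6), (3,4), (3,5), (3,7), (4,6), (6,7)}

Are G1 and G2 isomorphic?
Yes, isomorphic

The graphs are isomorphic.
One valid mapping φ: V(G1) → V(G2): 0→4, 1→6, 2→1, 3→3, 4→5, 5→2, 6→0, 7→7

Verify φ preserves adjacency — for each edge of G1, its image is an edge of G2:
  (0,1) → (φ(0),φ(1)) = (4,6) ∈ E(G2) ✓
  (0,2) → (φ(0),φ(2)) = (1,4) ∈ E(G2) ✓
  (0,3) → (φ(0),φ(3)) = (3,4) ∈ E(G2) ✓
  (0,5) → (φ(0),φ(5)) = (2,4) ∈ E(G2) ✓
  (0,6) → (φ(0),φ(6)) = (0,4) ∈ E(G2) ✓
  (1,5) → (φ(1),φ(5)) = (2,6) ∈ E(G2) ✓
  (1,6) → (φ(1),φ(6)) = (0,6) ∈ E(G2) ✓
  (1,7) → (φ(1),φ(7)) = (6,7) ∈ E(G2) ✓
  (2,3) → (φ(2),φ(3)) = (1,3) ∈ E(G2) ✓
  (3,4) → (φ(3),φ(4)) = (3,5) ∈ E(G2) ✓
  (3,5) → (φ(3),φ(5)) = (2,3) ∈ E(G2) ✓
  (3,6) → (φ(3),φ(6)) = (0,3) ∈ E(G2) ✓
  (3,7) → (φ(3),φ(7)) = (3,7) ∈ E(G2) ✓
  (4,5) → (φ(4),φ(5)) = (2,5) ∈ E(G2) ✓
All 14 edges of G1 map to edges of G2, and |E(G1)| = |E(G2)| = 14, so φ is a bijection on edges as well as vertices. Hence G1 ≅ G2.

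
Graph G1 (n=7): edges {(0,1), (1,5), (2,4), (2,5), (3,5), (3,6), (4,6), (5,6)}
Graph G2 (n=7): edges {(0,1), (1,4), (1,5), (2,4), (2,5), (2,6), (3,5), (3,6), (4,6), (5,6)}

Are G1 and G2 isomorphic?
No, not isomorphic

The graphs are NOT isomorphic.

Counting edges: G1 has 8 edge(s); G2 has 10 edge(s).
Edge count is an isomorphism invariant (a bijection on vertices induces a bijection on edges), so differing edge counts rule out isomorphism.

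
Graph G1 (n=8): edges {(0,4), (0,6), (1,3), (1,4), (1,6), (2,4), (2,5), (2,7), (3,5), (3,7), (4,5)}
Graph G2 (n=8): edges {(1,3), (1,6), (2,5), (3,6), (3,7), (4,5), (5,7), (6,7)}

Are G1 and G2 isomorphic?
No, not isomorphic

The graphs are NOT isomorphic.

Connected components of G1: 1 component(s) with vertex sets [[0, 1, 2, 3, 4, 5, 6, 7]], sizes [8].
Connected components of G2: 2 component(s) with vertex sets [[0], [1, 2, 3, 4, 5, 6, 7]], sizes [1, 7].
The number of connected components (and the multiset of component sizes) is an isomorphism invariant — an isomorphism maps each component of G1 bijectively onto a component of G2. Since G1 has 1 component(s) and G2 has 2, they cannot be isomorphic.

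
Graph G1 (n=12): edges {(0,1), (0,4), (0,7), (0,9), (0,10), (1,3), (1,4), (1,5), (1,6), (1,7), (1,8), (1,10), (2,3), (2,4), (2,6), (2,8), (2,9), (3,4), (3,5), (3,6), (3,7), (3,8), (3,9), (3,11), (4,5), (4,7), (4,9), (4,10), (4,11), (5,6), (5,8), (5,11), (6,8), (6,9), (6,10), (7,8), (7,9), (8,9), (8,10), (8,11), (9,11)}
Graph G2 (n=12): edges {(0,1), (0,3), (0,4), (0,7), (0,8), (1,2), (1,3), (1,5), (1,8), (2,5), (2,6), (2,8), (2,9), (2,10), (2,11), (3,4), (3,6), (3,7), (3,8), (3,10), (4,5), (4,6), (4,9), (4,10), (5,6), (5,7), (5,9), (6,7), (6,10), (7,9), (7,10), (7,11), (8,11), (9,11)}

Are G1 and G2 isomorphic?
No, not isomorphic

The graphs are NOT isomorphic.

Degrees in G1: deg(0)=5, deg(1)=8, deg(2)=5, deg(3)=9, deg(4)=9, deg(5)=6, deg(6)=7, deg(7)=6, deg(8)=9, deg(9)=8, deg(10)=5, deg(11)=5.
Sorted degree sequence of G1: [9, 9, 9, 8, 8, 7, 6, 6, 5, 5, 5, 5].
Degrees in G2: deg(0)=5, deg(1)=5, deg(2)=7, deg(3)=7, deg(4)=6, deg(5)=6, deg(6)=6, deg(7)=7, deg(8)=5, deg(9)=5, deg(10)=5, deg(11)=4.
Sorted degree sequence of G2: [7, 7, 7, 6, 6, 6, 5, 5, 5, 5, 5, 4].
The (sorted) degree sequence is an isomorphism invariant, so since G1 and G2 have different degree sequences they cannot be isomorphic.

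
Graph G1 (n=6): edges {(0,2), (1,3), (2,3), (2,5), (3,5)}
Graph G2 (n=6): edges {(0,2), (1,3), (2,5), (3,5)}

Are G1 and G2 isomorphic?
No, not isomorphic

The graphs are NOT isomorphic.

Counting edges: G1 has 5 edge(s); G2 has 4 edge(s).
Edge count is an isomorphism invariant (a bijection on vertices induces a bijection on edges), so differing edge counts rule out isomorphism.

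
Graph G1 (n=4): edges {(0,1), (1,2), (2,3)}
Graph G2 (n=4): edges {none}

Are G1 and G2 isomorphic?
No, not isomorphic

The graphs are NOT isomorphic.

Connected components of G1: 1 component(s) with vertex sets [[0, 1, 2, 3]], sizes [4].
Connected components of G2: 4 component(s) with vertex sets [[0], [1], [2], [3]], sizes [1, 1, 1, 1].
The number of connected components (and the multiset of component sizes) is an isomorphism invariant — an isomorphism maps each component of G1 bijectively onto a component of G2. Since G1 has 1 component(s) and G2 has 4, they cannot be isomorphic.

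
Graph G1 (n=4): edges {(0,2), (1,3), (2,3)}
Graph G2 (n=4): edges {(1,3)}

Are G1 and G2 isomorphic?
No, not isomorphic

The graphs are NOT isomorphic.

Connected components of G1: 1 component(s) with vertex sets [[0, 1, 2, 3]], sizes [4].
Connected components of G2: 3 component(s) with vertex sets [[0], [2], [1, 3]], sizes [1, 1, 2].
The number of connected components (and the multiset of component sizes) is an isomorphism invariant — an isomorphism maps each component of G1 bijectively onto a component of G2. Since G1 has 1 component(s) and G2 has 3, they cannot be isomorphic.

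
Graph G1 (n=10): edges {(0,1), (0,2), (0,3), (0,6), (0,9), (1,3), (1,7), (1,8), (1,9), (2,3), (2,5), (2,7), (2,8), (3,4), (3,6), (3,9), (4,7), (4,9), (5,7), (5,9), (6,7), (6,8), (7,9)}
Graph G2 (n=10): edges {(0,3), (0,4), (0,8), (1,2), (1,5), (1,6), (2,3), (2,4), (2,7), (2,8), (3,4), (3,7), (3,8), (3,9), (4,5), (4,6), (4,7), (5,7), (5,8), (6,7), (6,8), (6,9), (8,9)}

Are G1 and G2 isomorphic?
Yes, isomorphic

The graphs are isomorphic.
One valid mapping φ: V(G1) → V(G2): 0→7, 1→2, 2→6, 3→4, 4→0, 5→9, 6→5, 7→8, 8→1, 9→3

Verify φ preserves adjacency — for each edge of G1, its image is an edge of G2:
  (0,1) → (φ(0),φ(1)) = (2,7) ∈ E(G2) ✓
  (0,2) → (φ(0),φ(2)) = (6,7) ∈ E(G2) ✓
  (0,3) → (φ(0),φ(3)) = (4,7) ∈ E(G2) ✓
  (0,6) → (φ(0),φ(6)) = (5,7) ∈ E(G2) ✓
  (0,9) → (φ(0),φ(9)) = (3,7) ∈ E(G2) ✓
  (1,3) → (φ(1),φ(3)) = (2,4) ∈ E(G2) ✓
  (1,7) → (φ(1),φ(7)) = (2,8) ∈ E(G2) ✓
  (1,8) → (φ(1),φ(8)) = (1,2) ∈ E(G2) ✓
  (1,9) → (φ(1),φ(9)) = (2,3) ∈ E(G2) ✓
  (2,3) → (φ(2),φ(3)) = (4,6) ∈ E(G2) ✓
  (2,5) → (φ(2),φ(5)) = (6,9) ∈ E(G2) ✓
  (2,7) → (φ(2),φ(7)) = (6,8) ∈ E(G2) ✓
  (2,8) → (φ(2),φ(8)) = (1,6) ∈ E(G2) ✓
  (3,4) → (φ(3),φ(4)) = (0,4) ∈ E(G2) ✓
  (3,6) → (φ(3),φ(6)) = (4,5) ∈ E(G2) ✓
  (3,9) → (φ(3),φ(9)) = (3,4) ∈ E(G2) ✓
  (4,7) → (φ(4),φ(7)) = (0,8) ∈ E(G2) ✓
  (4,9) → (φ(4),φ(9)) = (0,3) ∈ E(G2) ✓
  (5,7) → (φ(5),φ(7)) = (8,9) ∈ E(G2) ✓
  (5,9) → (φ(5),φ(9)) = (3,9) ∈ E(G2) ✓
  (6,7) → (φ(6),φ(7)) = (5,8) ∈ E(G2) ✓
  (6,8) → (φ(6),φ(8)) = (1,5) ∈ E(G2) ✓
  (7,9) → (φ(7),φ(9)) = (3,8) ∈ E(G2) ✓
All 23 edges of G1 map to edges of G2, and |E(G1)| = |E(G2)| = 23, so φ is a bijection on edges as well as vertices. Hence G1 ≅ G2.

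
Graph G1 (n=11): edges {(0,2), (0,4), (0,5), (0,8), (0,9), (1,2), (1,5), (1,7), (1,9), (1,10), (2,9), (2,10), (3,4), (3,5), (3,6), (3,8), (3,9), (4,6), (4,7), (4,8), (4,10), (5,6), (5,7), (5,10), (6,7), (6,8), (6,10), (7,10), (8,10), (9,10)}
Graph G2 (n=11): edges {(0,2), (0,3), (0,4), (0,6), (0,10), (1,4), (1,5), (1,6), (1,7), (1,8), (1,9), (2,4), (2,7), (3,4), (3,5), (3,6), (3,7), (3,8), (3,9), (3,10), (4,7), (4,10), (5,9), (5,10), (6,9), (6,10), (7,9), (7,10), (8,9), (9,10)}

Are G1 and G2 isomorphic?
No, not isomorphic

The graphs are NOT isomorphic.

Degrees in G1: deg(0)=5, deg(1)=5, deg(2)=4, deg(3)=5, deg(4)=6, deg(5)=6, deg(6)=6, deg(7)=5, deg(8)=5, deg(9)=5, deg(10)=8.
Sorted degree sequence of G1: [8, 6, 6, 6, 5, 5, 5, 5, 5, 5, 4].
Degrees in G2: deg(0)=5, deg(1)=6, deg(2)=3, deg(3)=8, deg(4)=6, deg(5)=4, deg(6)=5, deg(7)=6, deg(8)=3, deg(9)=7, deg(10)=7.
Sorted degree sequence of G2: [8, 7, 7, 6, 6, 6, 5, 5, 4, 3, 3].
The (sorted) degree sequence is an isomorphism invariant, so since G1 and G2 have different degree sequences they cannot be isomorphic.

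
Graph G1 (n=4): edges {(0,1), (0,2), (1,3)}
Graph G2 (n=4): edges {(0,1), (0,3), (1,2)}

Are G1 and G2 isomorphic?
Yes, isomorphic

The graphs are isomorphic.
One valid mapping φ: V(G1) → V(G2): 0→1, 1→0, 2→2, 3→3

Verify φ preserves adjacency — for each edge of G1, its image is an edge of G2:
  (0,1) → (φ(0),φ(1)) = (0,1) ∈ E(G2) ✓
  (0,2) → (φ(0),φ(2)) = (1,2) ∈ E(G2) ✓
  (1,3) → (φ(1),φ(3)) = (0,3) ∈ E(G2) ✓
All 3 edges of G1 map to edges of G2, and |E(G1)| = |E(G2)| = 3, so φ is a bijection on edges as well as vertices. Hence G1 ≅ G2.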